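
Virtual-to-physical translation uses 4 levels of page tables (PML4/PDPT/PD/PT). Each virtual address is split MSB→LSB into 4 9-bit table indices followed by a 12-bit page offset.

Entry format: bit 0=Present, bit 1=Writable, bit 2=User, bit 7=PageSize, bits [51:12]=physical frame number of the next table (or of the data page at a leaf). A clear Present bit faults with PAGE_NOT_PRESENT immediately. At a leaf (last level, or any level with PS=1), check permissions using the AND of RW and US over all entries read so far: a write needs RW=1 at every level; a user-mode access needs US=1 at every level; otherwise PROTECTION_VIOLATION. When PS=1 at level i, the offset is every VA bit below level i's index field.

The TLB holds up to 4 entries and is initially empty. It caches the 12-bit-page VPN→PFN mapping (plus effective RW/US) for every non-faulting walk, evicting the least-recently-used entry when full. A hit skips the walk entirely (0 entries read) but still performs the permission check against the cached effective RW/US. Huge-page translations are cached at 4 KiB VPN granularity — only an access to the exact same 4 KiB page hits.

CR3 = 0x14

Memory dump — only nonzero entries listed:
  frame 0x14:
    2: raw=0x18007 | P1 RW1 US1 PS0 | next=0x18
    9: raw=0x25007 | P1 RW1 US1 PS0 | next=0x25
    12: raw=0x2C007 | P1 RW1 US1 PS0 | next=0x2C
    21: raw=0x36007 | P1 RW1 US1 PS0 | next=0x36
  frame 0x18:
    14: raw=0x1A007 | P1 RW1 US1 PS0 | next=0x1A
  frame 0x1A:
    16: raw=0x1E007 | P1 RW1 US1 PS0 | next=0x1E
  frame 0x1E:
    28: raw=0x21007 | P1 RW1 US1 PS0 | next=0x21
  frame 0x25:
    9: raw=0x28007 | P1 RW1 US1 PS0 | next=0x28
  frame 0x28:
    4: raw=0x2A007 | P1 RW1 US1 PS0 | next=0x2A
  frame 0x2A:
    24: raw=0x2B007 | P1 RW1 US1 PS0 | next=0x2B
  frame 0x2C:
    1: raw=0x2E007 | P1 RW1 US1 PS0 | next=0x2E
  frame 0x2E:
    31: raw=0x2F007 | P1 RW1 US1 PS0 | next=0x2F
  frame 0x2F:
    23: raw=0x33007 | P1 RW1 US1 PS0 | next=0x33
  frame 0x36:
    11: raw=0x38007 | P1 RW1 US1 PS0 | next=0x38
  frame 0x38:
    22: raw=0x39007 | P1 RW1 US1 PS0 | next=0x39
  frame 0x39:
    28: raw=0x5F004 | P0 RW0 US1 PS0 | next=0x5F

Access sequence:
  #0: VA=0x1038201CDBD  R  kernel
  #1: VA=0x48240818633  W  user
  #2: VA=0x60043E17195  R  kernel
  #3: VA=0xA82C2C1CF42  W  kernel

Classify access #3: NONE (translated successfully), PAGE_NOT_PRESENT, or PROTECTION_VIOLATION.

Per-access translation:
#0 VA=0x1038201CDBD (r,kernel):
  lvl0: tbl 0x14, slot 2 ⇒ 0x18007 (P1/RW1/US1/PS0)
  lvl1: tbl 0x18, slot 14 ⇒ 0x1A007 (P1/RW1/US1/PS0)
  lvl2: tbl 0x1A, slot 16 ⇒ 0x1E007 (P1/RW1/US1/PS0)
  lvl3: tbl 0x1E, slot 28 ⇒ 0x21007 (P1/RW1/US1/PS0)
  ✓ 0x21DBD  — 4 lookups
#1 VA=0x48240818633 (w,user):
  lvl0: tbl 0x14, slot 9 ⇒ 0x25007 (P1/RW1/US1/PS0)
  lvl1: tbl 0x25, slot 9 ⇒ 0x28007 (P1/RW1/US1/PS0)
  lvl2: tbl 0x28, slot 4 ⇒ 0x2A007 (P1/RW1/US1/PS0)
  lvl3: tbl 0x2A, slot 24 ⇒ 0x2B007 (P1/RW1/US1/PS0)
  ✓ 0x2B633  — 4 lookups
#2 VA=0x60043E17195 (r,kernel):
  lvl0: tbl 0x14, slot 12 ⇒ 0x2C007 (P1/RW1/US1/PS0)
  lvl1: tbl 0x2C, slot 1 ⇒ 0x2E007 (P1/RW1/US1/PS0)
  lvl2: tbl 0x2E, slot 31 ⇒ 0x2F007 (P1/RW1/US1/PS0)
  lvl3: tbl 0x2F, slot 23 ⇒ 0x33007 (P1/RW1/US1/PS0)
  ✓ 0x33195  — 4 lookups
#3 VA=0xA82C2C1CF42 (w,kernel):
  lvl0: tbl 0x14, slot 21 ⇒ 0x36007 (P1/RW1/US1/PS0)
  lvl1: tbl 0x36, slot 11 ⇒ 0x38007 (P1/RW1/US1/PS0)
  lvl2: tbl 0x38, slot 22 ⇒ 0x39007 (P1/RW1/US1/PS0)
  lvl3: tbl 0x39, slot 28 ⇒ 0x5F004 (P0/RW0/US1/PS0)
  ✗ PAGE_NOT_PRESENT  [4 reads]

Access #3 fault: PAGE_NOT_PRESENT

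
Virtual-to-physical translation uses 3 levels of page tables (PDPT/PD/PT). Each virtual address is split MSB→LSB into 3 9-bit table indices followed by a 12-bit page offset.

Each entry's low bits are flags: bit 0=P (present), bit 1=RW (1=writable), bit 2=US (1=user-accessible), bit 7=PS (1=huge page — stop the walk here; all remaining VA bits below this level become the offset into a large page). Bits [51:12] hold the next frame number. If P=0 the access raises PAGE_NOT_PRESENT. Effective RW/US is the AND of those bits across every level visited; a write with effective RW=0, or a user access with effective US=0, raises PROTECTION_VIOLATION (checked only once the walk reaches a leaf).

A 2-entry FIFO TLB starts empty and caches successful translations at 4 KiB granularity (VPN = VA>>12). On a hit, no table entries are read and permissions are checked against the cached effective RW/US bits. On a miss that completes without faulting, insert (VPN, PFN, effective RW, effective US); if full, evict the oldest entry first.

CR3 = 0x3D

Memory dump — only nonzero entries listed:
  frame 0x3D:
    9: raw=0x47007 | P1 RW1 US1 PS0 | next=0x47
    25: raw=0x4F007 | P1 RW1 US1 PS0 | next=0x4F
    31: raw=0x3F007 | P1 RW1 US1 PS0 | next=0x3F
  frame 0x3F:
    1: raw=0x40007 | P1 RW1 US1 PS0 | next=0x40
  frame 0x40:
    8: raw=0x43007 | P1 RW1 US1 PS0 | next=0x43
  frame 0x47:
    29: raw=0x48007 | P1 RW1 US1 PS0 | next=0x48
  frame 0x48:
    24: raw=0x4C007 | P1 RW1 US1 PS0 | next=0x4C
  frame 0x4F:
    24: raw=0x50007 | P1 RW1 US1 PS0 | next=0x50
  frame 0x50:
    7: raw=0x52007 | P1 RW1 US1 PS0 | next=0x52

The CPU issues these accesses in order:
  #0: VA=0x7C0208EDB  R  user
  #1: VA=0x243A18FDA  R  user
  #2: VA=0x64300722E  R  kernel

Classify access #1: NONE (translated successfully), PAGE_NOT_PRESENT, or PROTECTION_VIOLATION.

Trace:
#0 VA=0x7C0208EDB (r,user):
  L0 @0x3D[31] → 0x3F007  P=1,RW=1,US=1,PS=0
  L1 @0x3F[1] → 0x40007  P=1,RW=1,US=1,PS=0
  L2 @0x40[8] → 0x43007  P=1,RW=1,US=1,PS=0
  → PA=0x43EDB  (3 entries read)
#1 VA=0x243A18FDA (r,user):
  L0 @0x3D[9] → 0x47007  P=1,RW=1,US=1,PS=0
  L1 @0x47[29] → 0x48007  P=1,RW=1,US=1,PS=0
  L2 @0x48[24] → 0x4C007  P=1,RW=1,US=1,PS=0
  → PA=0x4CFDA  (3 entries read)
#2 VA=0x64300722E (r,kernel):
  L0 @0x3D[25] → 0x4F007  P=1,RW=1,US=1,PS=0
  L1 @0x4F[24] → 0x50007  P=1,RW=1,US=1,PS=0
  L2 @0x50[7] → 0x52007  P=1,RW=1,US=1,PS=0
  → PA=0x5222E  (3 entries read)

Access #1 fault: NONE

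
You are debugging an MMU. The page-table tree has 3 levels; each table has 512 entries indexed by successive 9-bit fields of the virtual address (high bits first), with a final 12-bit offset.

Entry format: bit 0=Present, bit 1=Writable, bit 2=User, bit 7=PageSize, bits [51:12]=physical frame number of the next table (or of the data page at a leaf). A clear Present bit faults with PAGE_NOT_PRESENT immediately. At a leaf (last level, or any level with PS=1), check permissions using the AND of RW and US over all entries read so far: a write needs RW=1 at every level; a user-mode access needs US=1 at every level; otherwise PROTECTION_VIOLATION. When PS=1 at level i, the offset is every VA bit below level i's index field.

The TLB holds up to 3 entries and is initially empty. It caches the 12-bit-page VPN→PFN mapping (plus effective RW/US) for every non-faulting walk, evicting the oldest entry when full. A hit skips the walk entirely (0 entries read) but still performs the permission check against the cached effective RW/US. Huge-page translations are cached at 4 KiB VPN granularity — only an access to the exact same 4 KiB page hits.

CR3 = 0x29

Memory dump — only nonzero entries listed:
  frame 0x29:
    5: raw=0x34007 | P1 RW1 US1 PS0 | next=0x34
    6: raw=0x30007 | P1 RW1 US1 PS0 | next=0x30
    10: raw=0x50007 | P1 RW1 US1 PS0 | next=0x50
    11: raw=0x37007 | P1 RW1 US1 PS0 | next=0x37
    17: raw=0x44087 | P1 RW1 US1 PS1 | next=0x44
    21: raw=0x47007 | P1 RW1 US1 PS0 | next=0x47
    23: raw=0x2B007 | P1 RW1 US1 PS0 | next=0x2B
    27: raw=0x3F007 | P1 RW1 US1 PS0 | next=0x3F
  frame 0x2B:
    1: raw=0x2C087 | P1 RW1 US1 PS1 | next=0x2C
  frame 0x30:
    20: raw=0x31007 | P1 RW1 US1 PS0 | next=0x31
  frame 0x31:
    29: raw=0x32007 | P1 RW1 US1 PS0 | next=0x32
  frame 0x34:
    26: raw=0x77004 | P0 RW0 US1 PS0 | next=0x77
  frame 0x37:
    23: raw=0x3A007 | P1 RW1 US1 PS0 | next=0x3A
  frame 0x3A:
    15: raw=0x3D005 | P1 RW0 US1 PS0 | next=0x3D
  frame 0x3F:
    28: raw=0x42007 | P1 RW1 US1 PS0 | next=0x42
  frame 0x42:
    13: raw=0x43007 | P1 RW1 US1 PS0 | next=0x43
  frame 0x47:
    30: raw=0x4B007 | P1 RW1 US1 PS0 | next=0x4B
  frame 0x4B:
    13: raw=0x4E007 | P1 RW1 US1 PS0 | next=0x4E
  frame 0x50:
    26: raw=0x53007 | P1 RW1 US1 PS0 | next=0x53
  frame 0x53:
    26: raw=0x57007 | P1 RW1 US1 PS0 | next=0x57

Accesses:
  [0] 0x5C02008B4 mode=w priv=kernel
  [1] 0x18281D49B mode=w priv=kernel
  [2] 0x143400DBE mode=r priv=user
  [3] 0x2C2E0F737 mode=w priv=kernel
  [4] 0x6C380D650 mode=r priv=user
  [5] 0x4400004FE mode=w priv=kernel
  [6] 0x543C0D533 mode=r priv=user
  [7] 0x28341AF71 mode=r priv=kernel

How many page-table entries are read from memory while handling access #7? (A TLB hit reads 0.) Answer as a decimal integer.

Per-access translation:
#0 VA=0x5C02008B4 (w,kernel):
  L0 @0x29[23] → 0x2B007  P=1,RW=1,US=1,PS=0
  L1 @0x2B[1] → 0x2C087  P=1,RW=1,US=1,PS=1
  ✓ 0x2C8B4 (huge @L1)  — 2 lookups
#1 VA=0x18281D49B (w,kernel):
  L0 @0x29[6] → 0x30007  P=1,RW=1,US=1,PS=0
  L1 @0x30[20] → 0x31007  P=1,RW=1,US=1,PS=0
  L2 @0x31[29] → 0x32007  P=1,RW=1,US=1,PS=0
  ✓ 0x3249B  — 3 lookups
#2 VA=0x143400DBE (r,user):
  L0 @0x29[5] → 0x34007  P=1,RW=1,US=1,PS=0
  L1 @0x34[26] → 0x77004  P=0,RW=0,US=1,PS=0
  ⇒ fault: PAGE_NOT_PRESENT  — 2 lookups
#3 VA=0x2C2E0F737 (w,kernel):
  L0 @0x29[11] → 0x37007  P=1,RW=1,US=1,PS=0
  L1 @0x37[23] → 0x3A007  P=1,RW=1,US=1,PS=0
  L2 @0x3A[15] → 0x3D005  P=1,RW=0,US=1,PS=0
  ⇒ fault: PROTECTION_VIOLATION  — 3 lookups
#4 VA=0x6C380D650 (r,user):
  L0 @0x29[27] → 0x3F007  P=1,RW=1,US=1,PS=0
  L1 @0x3F[28] → 0x42007  P=1,RW=1,US=1,PS=0
  L2 @0x42[13] → 0x43007  P=1,RW=1,US=1,PS=0
  ✓ 0x43650  — 3 lookups
#5 VA=0x4400004FE (w,kernel):
  L0 @0x29[17] → 0x44087  P=1,RW=1,US=1,PS=1
  ✓ 0x444FE (huge @L0)  — 1 lookups
#6 VA=0x543C0D533 (r,user):
  L0 @0x29[21] → 0x47007  P=1,RW=1,US=1,PS=0
  L1 @0x47[30] → 0x4B007  P=1,RW=1,US=1,PS=0
  L2 @0x4B[13] → 0x4E007  P=1,RW=1,US=1,PS=0
  ✓ 0x4E533  — 3 lookups
#7 VA=0x28341AF71 (r,kernel):
  L0 @0x29[10] → 0x50007  P=1,RW=1,US=1,PS=0
  L1 @0x50[26] → 0x53007  P=1,RW=1,US=1,PS=0
  L2 @0x53[26] → 0x57007  P=1,RW=1,US=1,PS=0
  ✓ 0x57F71  — 3 lookups

Entries read for #7: 3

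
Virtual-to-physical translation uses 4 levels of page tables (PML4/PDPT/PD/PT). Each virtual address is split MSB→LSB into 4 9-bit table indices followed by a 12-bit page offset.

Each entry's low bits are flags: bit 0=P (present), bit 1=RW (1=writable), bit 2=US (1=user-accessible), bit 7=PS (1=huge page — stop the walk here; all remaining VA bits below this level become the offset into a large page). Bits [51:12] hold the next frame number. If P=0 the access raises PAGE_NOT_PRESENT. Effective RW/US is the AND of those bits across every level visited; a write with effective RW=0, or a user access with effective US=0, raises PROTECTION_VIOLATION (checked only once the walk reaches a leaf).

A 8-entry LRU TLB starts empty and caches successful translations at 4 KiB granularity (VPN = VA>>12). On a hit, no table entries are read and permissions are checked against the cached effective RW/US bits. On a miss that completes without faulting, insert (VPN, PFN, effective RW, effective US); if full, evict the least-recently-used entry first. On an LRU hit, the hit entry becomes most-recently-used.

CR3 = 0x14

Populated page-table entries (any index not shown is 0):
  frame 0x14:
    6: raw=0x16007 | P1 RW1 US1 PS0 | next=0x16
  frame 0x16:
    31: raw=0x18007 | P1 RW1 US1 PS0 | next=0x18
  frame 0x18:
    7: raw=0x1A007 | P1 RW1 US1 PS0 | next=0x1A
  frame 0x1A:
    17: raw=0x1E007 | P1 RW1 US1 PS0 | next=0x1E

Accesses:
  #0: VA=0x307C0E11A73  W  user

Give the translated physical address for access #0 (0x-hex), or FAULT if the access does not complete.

Trace:
#0 VA=0x307C0E11A73 (w,user):
  L0 @0x14[6] → 0x16007  P=1,RW=1,US=1,PS=0
  L1 @0x16[31] → 0x18007  P=1,RW=1,US=1,PS=0
  L2 @0x18[7] → 0x1A007  P=1,RW=1,US=1,PS=0
  L3 @0x1A[17] → 0x1E007  P=1,RW=1,US=1,PS=0
  ⇒ phys 0x1EA73  [4 reads]

Access #0 PA: 0x1EA73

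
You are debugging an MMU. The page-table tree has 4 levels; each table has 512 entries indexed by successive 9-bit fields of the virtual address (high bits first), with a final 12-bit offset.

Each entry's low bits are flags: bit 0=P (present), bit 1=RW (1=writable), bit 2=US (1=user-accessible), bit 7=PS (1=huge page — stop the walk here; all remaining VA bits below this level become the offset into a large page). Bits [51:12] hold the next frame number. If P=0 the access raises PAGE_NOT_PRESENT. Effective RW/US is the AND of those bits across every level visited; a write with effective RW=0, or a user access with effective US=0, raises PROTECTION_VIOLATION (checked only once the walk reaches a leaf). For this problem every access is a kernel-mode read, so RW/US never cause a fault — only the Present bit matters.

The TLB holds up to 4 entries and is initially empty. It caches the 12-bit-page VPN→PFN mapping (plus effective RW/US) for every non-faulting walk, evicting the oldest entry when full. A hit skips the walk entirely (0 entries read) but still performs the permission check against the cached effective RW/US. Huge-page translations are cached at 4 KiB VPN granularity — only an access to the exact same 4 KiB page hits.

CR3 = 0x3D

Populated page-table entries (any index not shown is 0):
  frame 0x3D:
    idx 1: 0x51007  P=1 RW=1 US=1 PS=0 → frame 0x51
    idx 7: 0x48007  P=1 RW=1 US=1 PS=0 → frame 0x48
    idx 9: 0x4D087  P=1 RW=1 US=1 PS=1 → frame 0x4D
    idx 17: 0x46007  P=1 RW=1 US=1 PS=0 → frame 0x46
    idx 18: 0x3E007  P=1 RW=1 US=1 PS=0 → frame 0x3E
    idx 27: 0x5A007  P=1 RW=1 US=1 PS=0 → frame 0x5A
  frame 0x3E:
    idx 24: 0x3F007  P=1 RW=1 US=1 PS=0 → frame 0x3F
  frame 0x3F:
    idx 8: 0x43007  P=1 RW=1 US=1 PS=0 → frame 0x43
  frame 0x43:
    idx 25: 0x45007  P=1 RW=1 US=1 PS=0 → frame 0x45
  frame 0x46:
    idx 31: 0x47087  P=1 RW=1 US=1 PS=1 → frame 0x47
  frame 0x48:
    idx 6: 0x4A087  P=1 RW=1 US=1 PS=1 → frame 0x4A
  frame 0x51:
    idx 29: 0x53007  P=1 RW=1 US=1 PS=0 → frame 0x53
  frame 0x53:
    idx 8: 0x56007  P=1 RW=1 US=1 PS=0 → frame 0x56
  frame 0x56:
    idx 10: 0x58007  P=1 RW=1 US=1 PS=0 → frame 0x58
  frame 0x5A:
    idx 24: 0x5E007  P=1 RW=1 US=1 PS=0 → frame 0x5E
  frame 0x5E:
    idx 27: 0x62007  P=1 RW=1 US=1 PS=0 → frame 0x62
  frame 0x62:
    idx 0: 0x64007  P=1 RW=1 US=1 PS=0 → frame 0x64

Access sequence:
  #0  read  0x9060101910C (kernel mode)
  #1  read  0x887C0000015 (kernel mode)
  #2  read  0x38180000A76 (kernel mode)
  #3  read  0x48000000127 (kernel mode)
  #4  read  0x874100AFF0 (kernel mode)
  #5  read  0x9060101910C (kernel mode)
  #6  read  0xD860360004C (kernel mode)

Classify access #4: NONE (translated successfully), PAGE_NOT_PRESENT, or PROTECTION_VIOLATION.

Walk each access:
#0 VA=0x9060101910C (r,kernel):
  [0] read 0x3D idx=18: raw=0x3E007 flags P=1 W=1 U=1 S=0
  [1] read 0x3E idx=24: raw=0x3F007 flags P=1 W=1 U=1 S=0
  [2] read 0x3F idx=8: raw=0x43007 flags P=1 W=1 U=1 S=0
  [3] read 0x43 idx=25: raw=0x45007 flags P=1 W=1 U=1 S=0
  ⇒ phys 0x4510C  [4 reads]
#1 VA=0x887C0000015 (r,kernel):
  [0] read 0x3D idx=17: raw=0x46007 flags P=1 W=1 U=1 S=0
  [1] read 0x46 idx=31: raw=0x47087 flags P=1 W=1 U=1 S=1
  ⇒ phys 0x47015 (huge @L1)  [2 reads]
#2 VA=0x38180000A76 (r,kernel):
  [0] read 0x3D idx=7: raw=0x48007 flags P=1 W=1 U=1 S=0
  [1] read 0x48 idx=6: raw=0x4A087 flags P=1 W=1 U=1 S=1
  ⇒ phys 0x4AA76 (huge @L1)  [2 reads]
#3 VA=0x48000000127 (r,kernel):
  [0] read 0x3D idx=9: raw=0x4D087 flags P=1 W=1 U=1 S=1
  ⇒ phys 0x4D127 (huge @L0)  [1 reads]
#4 VA=0x874100AFF0 (r,kernel):
  [0] read 0x3D idx=1: raw=0x51007 flags P=1 W=1 U=1 S=0
  [1] read 0x51 idx=29: raw=0x53007 flags P=1 W=1 U=1 S=0
  [2] read 0x53 idx=8: raw=0x56007 flags P=1 W=1 U=1 S=0
  [3] read 0x56 idx=10: raw=0x58007 flags P=1 W=1 U=1 S=0
  ⇒ phys 0x58FF0  [4 reads]
#5 VA=0x9060101910C (r,kernel):
  [0] read 0x3D idx=18: raw=0x3E007 flags P=1 W=1 U=1 S=0
  [1] read 0x3E idx=24: raw=0x3F007 flags P=1 W=1 U=1 S=0
  [2] read 0x3F idx=8: raw=0x43007 flags P=1 W=1 U=1 S=0
  [3] read 0x43 idx=25: raw=0x45007 flags P=1 W=1 U=1 S=0
  ⇒ phys 0x4510C  [4 reads]
#6 VA=0xD860360004C (r,kernel):
  [0] read 0x3D idx=27: raw=0x5A007 flags P=1 W=1 U=1 S=0
  [1] read 0x5A idx=24: raw=0x5E007 flags P=1 W=1 U=1 S=0
  [2] read 0x5E idx=27: raw=0x62007 flags P=1 W=1 U=1 S=0
  [3] read 0x62 idx=0: raw=0x64007 flags P=1 W=1 U=1 S=0
  ⇒ phys 0x6404C  [4 reads]

Access #4 fault: NONE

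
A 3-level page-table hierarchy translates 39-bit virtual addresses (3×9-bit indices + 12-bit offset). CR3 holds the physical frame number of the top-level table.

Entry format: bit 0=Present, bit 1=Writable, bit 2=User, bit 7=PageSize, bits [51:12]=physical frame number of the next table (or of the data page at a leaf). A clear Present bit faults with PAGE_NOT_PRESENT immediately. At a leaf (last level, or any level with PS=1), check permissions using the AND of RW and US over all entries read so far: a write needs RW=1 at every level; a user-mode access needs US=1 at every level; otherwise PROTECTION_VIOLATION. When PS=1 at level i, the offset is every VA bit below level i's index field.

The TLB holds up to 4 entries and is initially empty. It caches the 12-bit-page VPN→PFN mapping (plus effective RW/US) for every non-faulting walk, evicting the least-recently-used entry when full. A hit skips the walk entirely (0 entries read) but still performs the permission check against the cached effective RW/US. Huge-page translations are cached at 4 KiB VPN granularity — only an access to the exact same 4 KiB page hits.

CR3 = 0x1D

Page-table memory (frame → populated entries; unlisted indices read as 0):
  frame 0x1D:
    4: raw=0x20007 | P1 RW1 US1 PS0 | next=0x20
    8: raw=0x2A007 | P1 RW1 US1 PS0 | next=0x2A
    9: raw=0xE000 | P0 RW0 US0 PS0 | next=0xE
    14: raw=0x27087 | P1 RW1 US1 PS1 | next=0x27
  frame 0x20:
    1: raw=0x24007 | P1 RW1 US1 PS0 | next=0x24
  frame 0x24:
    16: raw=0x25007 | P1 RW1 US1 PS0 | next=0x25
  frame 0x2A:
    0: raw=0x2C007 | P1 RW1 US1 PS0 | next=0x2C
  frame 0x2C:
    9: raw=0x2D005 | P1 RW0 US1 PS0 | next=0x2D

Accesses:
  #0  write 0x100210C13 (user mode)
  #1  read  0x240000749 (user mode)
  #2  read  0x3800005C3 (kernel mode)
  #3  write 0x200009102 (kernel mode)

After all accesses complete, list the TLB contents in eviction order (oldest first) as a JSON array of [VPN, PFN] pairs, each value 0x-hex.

Per-access translation:
#0 VA=0x100210C13 (w,user):
  L0 @0x1D[4] → 0x20007  P=1,RW=1,US=1,PS=0
  L1 @0x20[1] → 0x24007  P=1,RW=1,US=1,PS=0
  L2 @0x24[16] → 0x25007  P=1,RW=1,US=1,PS=0
  → PA=0x25C13  (3 entries read)
#1 VA=0x240000749 (r,user):
  L0 @0x1D[9] → 0xE000  P=0,RW=0,US=0,PS=0
  ⇒ fault: PAGE_NOT_PRESENT  — 1 lookups
#2 VA=0x3800005C3 (r,kernel):
  L0 @0x1D[14] → 0x27087  P=1,RW=1,US=1,PS=1
  → PA=0x275C3 (huge @L0)  (1 entries read)
#3 VA=0x200009102 (w,kernel):
  L0 @0x1D[8] → 0x2A007  P=1,RW=1,US=1,PS=0
  L1 @0x2A[0] → 0x2C007  P=1,RW=1,US=1,PS=0
  L2 @0x2C[9] → 0x2D005  P=1,RW=0,US=1,PS=0
  ⇒ fault: PROTECTION_VIOLATION  — 3 lookups

TLB: [["0x100210", "0x25"], ["0x380000", "0x27"]]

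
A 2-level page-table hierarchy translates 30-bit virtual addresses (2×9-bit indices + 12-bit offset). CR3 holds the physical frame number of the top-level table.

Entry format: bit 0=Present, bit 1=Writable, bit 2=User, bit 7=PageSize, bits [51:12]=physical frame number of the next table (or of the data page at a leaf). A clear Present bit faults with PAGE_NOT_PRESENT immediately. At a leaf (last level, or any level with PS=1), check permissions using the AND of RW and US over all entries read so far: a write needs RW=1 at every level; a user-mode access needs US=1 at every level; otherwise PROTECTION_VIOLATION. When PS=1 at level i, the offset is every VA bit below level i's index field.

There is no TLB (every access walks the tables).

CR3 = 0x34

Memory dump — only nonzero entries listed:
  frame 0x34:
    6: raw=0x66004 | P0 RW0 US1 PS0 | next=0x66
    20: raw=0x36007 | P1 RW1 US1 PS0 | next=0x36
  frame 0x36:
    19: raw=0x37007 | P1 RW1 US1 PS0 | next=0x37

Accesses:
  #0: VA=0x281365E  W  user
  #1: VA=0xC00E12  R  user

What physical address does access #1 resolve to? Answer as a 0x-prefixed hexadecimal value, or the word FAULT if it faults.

Walk each access:
#0 VA=0x281365E (w,user):
  L0: frame=0x34 idx=20 entry=0x36007 [P=1 RW=1 US=1 PS=0]
  L1: frame=0x36 idx=19 entry=0x37007 [P=1 RW=1 US=1 PS=0]
  → PA=0x3765E  (2 entries read)
#1 VA=0xC00E12 (r,user):
  L0: frame=0x34 idx=6 entry=0x66004 [P=0 RW=0 US=1 PS=0]
  ⇒ fault: PAGE_NOT_PRESENT  — 1 lookups

Access #1 PA: FAULT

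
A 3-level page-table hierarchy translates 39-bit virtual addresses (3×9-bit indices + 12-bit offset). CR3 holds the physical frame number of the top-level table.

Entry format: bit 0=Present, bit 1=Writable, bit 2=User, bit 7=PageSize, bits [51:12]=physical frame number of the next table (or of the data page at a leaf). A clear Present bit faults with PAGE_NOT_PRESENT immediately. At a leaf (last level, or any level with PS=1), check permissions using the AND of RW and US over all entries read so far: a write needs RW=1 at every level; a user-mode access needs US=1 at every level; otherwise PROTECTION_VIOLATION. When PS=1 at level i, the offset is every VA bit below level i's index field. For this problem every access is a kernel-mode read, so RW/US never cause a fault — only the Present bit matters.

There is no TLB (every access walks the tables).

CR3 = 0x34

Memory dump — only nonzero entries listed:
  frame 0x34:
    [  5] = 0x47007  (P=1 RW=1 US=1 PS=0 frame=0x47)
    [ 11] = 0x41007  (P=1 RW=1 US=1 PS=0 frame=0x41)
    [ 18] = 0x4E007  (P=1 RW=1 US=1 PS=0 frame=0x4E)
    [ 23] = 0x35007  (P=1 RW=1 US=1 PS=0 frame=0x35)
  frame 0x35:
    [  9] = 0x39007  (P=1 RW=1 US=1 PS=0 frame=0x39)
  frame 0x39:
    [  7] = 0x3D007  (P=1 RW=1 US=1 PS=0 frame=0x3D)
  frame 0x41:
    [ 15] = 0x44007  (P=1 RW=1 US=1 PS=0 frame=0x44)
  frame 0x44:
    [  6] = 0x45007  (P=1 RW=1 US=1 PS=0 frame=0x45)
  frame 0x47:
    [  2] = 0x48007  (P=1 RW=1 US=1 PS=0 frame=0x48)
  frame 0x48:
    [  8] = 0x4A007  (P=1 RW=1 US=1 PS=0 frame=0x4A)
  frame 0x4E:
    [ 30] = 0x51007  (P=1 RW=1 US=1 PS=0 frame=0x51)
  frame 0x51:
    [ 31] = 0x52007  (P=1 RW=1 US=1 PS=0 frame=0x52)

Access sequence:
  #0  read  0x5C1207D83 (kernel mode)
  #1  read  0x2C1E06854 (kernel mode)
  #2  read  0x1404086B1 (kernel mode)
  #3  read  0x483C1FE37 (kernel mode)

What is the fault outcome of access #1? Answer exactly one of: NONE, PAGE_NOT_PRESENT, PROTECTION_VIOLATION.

Trace:
#0 VA=0x5C1207D83 (r,kernel):
  L0 @0x34[23] → 0x35007  P=1,RW=1,US=1,PS=0
  L1 @0x35[9] → 0x39007  P=1,RW=1,US=1,PS=0
  L2 @0x39[7] → 0x3D007  P=1,RW=1,US=1,PS=0
  → PA=0x3DD83  (3 entries read)
#1 VA=0x2C1E06854 (r,kernel):
  L0 @0x34[11] → 0x41007  P=1,RW=1,US=1,PS=0
  L1 @0x41[15] → 0x44007  P=1,RW=1,US=1,PS=0
  L2 @0x44[6] → 0x45007  P=1,RW=1,US=1,PS=0
  → PA=0x45854  (3 entries read)
#2 VA=0x1404086B1 (r,kernel):
  L0 @0x34[5] → 0x47007  P=1,RW=1,US=1,PS=0
  L1 @0x47[2] → 0x48007  P=1,RW=1,US=1,PS=0
  L2 @0x48[8] → 0x4A007  P=1,RW=1,US=1,PS=0
  → PA=0x4A6B1  (3 entries read)
#3 VA=0x483C1FE37 (r,kernel):
  L0 @0x34[18] → 0x4E007  P=1,RW=1,US=1,PS=0
  L1 @0x4E[30] → 0x51007  P=1,RW=1,US=1,PS=0
  L2 @0x51[31] → 0x52007  P=1,RW=1,US=1,PS=0
  → PA=0x52E37  (3 entries read)

Access #1 fault: NONE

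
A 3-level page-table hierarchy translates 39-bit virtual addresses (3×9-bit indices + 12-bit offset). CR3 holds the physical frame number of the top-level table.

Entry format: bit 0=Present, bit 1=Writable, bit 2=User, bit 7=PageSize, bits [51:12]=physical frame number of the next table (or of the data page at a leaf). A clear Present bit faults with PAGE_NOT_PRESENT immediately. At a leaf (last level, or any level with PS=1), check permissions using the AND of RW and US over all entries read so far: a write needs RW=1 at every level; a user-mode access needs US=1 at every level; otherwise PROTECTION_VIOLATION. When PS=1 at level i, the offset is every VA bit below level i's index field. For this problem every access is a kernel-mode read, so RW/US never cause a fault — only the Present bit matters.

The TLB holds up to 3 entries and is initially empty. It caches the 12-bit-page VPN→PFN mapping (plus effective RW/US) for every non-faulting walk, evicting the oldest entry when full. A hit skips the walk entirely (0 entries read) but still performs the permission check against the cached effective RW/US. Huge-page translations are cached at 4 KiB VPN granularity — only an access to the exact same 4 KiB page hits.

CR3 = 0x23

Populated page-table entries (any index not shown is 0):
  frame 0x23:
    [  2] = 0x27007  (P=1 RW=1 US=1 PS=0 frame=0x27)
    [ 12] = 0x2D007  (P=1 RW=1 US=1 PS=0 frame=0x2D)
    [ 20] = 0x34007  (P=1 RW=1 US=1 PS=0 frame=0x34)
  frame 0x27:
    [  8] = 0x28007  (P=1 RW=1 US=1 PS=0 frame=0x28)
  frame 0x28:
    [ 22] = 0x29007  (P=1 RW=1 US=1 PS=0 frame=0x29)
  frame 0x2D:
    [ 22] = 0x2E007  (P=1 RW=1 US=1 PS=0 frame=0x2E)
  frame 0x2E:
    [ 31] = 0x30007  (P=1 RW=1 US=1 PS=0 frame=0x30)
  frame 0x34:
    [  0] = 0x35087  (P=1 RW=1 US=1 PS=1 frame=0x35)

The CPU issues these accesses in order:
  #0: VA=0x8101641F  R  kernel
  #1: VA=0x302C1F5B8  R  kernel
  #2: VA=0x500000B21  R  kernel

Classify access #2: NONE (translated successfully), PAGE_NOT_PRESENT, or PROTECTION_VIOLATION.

Walk each access:
#0 VA=0x8101641F (r,kernel):
  lvl0: tbl 0x23, slot 2 ⇒ 0x27007 (P1/RW1/US1/PS0)
  lvl1: tbl 0x27, slot 8 ⇒ 0x28007 (P1/RW1/US1/PS0)
  lvl2: tbl 0x28, slot 22 ⇒ 0x29007 (P1/RW1/US1/PS0)
  ✓ 0x2941F  — 3 lookups
#1 VA=0x302C1F5B8 (r,kernel):
  lvl0: tbl 0x23, slot 12 ⇒ 0x2D007 (P1/RW1/US1/PS0)
  lvl1: tbl 0x2D, slot 22 ⇒ 0x2E007 (P1/RW1/US1/PS0)
  lvl2: tbl 0x2E, slot 31 ⇒ 0x30007 (P1/RW1/US1/PS0)
  ✓ 0x305B8  — 3 lookups
#2 VA=0x500000B21 (r,kernel):
  lvl0: tbl 0x23, slot 20 ⇒ 0x34007 (P1/RW1/US1/PS0)
  lvl1: tbl 0x34, slot 0 ⇒ 0x35087 (P1/RW1/US1/PS1)
  ✓ 0x35B21 (huge @L1)  — 2 lookups

Access #2 fault: NONE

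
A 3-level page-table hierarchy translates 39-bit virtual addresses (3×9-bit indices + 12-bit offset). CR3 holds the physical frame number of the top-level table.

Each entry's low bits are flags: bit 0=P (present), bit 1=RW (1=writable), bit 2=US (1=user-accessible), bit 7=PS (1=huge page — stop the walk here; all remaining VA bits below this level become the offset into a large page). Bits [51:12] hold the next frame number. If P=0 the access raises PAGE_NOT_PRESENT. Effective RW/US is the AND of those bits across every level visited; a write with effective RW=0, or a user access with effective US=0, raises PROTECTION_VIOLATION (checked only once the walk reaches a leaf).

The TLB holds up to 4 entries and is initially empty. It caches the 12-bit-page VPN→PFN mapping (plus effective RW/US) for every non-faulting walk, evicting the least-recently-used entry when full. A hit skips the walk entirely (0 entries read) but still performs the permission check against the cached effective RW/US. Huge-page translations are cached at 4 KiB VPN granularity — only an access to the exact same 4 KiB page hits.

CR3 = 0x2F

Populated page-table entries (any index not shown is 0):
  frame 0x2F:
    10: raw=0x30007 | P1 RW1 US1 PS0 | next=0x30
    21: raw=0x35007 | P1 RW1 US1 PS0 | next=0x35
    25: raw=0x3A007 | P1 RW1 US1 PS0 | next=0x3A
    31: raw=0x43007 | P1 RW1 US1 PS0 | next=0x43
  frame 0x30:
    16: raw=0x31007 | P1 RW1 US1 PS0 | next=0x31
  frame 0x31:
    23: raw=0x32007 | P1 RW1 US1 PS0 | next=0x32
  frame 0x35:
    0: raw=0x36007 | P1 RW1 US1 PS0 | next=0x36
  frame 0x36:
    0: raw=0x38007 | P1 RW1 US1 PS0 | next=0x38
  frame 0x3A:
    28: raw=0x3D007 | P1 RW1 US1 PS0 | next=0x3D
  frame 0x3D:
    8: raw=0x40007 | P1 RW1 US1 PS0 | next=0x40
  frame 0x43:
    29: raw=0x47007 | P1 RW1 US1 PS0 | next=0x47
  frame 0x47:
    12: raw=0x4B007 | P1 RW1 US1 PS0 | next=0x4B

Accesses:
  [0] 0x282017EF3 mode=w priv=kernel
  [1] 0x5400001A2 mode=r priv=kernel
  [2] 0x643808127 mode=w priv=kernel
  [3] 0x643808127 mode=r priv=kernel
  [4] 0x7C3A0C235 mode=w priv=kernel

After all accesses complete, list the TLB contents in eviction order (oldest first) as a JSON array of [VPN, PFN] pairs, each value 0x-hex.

Walk each access:
#0 VA=0x282017EF3 (w,kernel):
  [0] read 0x2F idx=10: raw=0x30007 flags P=1 W=1 U=1 S=0
  [1] read 0x30 idx=16: raw=0x31007 flags P=1 W=1 U=1 S=0
  [2] read 0x31 idx=23: raw=0x32007 flags P=1 W=1 U=1 S=0
  → PA=0x32EF3  (3 entries read)
#1 VA=0x5400001A2 (r,kernel):
  [0] read 0x2F idx=21: raw=0x35007 flags P=1 W=1 U=1 S=0
  [1] read 0x35 idx=0: raw=0x36007 flags P=1 W=1 U=1 S=0
  [2] read 0x36 idx=0: raw=0x38007 flags P=1 W=1 U=1 S=0
  → PA=0x381A2  (3 entries read)
#2 VA=0x643808127 (w,kernel):
  [0] read 0x2F idx=25: raw=0x3A007 flags P=1 W=1 U=1 S=0
  [1] read 0x3A idx=28: raw=0x3D007 flags P=1 W=1 U=1 S=0
  [2] read 0x3D idx=8: raw=0x40007 flags P=1 W=1 U=1 S=0
  → PA=0x40127  (3 entries read)
#3 VA=0x643808127 (r,kernel):
  TLB hit vpn=0x643808 → PA=0x40127
#4 VA=0x7C3A0C235 (w,kernel):
  [0] read 0x2F idx=31: raw=0x43007 flags P=1 W=1 U=1 S=0
  [1] read 0x43 idx=29: raw=0x47007 flags P=1 W=1 U=1 S=0
  [2] read 0x47 idx=12: raw=0x4B007 flags P=1 W=1 U=1 S=0
  → PA=0x4B235  (3 entries read)

TLB: [["0x282017", "0x32"], ["0x540000", "0x38"], ["0x643808", "0x40"], ["0x7C3A0C", "0x4B"]]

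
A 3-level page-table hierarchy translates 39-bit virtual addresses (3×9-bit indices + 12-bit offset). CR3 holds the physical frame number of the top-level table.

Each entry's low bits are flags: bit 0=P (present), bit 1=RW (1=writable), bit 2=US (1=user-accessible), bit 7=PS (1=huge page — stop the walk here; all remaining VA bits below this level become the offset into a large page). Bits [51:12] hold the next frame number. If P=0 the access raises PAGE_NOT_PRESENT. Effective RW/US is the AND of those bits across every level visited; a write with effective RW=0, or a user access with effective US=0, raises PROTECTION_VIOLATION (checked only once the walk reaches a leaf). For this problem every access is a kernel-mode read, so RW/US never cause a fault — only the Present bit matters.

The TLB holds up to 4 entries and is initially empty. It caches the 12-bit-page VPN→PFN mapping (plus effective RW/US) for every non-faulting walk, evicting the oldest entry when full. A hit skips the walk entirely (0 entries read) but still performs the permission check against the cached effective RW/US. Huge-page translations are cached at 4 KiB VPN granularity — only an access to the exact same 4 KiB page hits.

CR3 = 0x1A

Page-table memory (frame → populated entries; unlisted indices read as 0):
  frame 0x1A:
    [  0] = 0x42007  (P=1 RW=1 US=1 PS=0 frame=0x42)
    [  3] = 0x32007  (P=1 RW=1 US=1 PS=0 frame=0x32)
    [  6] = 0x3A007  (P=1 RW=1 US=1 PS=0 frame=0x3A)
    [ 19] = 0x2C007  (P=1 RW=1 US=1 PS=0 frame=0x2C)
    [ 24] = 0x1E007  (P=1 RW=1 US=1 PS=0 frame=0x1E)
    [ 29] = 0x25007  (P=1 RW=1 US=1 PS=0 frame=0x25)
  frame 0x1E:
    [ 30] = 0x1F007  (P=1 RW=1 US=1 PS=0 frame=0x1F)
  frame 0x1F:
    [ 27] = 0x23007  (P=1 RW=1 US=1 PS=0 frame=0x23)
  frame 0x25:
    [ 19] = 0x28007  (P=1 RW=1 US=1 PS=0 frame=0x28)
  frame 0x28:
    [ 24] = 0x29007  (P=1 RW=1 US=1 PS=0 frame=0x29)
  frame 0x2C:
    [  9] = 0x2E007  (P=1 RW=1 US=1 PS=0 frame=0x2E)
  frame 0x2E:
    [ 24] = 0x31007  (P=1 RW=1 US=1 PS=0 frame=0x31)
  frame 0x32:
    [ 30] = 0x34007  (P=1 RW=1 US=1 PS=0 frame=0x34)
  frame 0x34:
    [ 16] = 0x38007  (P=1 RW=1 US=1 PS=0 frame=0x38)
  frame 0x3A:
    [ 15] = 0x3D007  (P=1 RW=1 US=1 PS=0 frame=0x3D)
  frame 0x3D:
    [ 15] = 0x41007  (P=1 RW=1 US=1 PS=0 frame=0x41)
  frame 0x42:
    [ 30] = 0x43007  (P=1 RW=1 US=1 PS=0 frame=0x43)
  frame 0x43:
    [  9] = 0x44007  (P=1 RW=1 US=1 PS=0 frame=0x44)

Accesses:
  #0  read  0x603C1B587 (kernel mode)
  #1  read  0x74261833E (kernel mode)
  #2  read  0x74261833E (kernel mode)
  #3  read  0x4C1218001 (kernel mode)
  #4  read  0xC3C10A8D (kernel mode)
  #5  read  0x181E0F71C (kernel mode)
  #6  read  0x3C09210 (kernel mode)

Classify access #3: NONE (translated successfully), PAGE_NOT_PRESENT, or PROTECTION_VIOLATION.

Walk each access:
#0 VA=0x603C1B587 (r,kernel):
  lvl0: tbl 0x1A, slot 24 ⇒ 0x1E007 (P1/RW1/US1/PS0)
  lvl1: tbl 0x1E, slot 30 ⇒ 0x1F007 (P1/RW1/US1/PS0)
  lvl2: tbl 0x1F, slot 27 ⇒ 0x23007 (P1/RW1/US1/PS0)
  ✓ 0x23587  — 3 lookups
#1 VA=0x74261833E (r,kernel):
  lvl0: tbl 0x1A, slot 29 ⇒ 0x25007 (P1/RW1/US1/PS0)
  lvl1: tbl 0x25, slot 19 ⇒ 0x28007 (P1/RW1/US1/PS0)
  lvl2: tbl 0x28, slot 24 ⇒ 0x29007 (P1/RW1/US1/PS0)
  ✓ 0x2933E  — 3 lookups
#2 VA=0x74261833E (r,kernel):
  TLB hit vpn=0x742618 → PA=0x2933E
#3 VA=0x4C1218001 (r,kernel):
  lvl0: tbl 0x1A, slot 19 ⇒ 0x2C007 (P1/RW1/US1/PS0)
  lvl1: tbl 0x2C, slot 9 ⇒ 0x2E007 (P1/RW1/US1/PS0)
  lvl2: tbl 0x2E, slot 24 ⇒ 0x31007 (P1/RW1/US1/PS0)
  ✓ 0x31001  — 3 lookups
#4 VA=0xC3C10A8D (r,kernel):
  lvl0: tbl 0x1A, slot 3 ⇒ 0x32007 (P1/RW1/US1/PS0)
  lvl1: tbl 0x32, slot 30 ⇒ 0x34007 (P1/RW1/US1/PS0)
  lvl2: tbl 0x34, slot 16 ⇒ 0x38007 (P1/RW1/US1/PS0)
  ✓ 0x38A8D  — 3 lookups
#5 VA=0x181E0F71C (r,kernel):
  lvl0: tbl 0x1A, slot 6 ⇒ 0x3A007 (P1/RW1/US1/PS0)
  lvl1: tbl 0x3A, slot 15 ⇒ 0x3D007 (P1/RW1/US1/PS0)
  lvl2: tbl 0x3D, slot 15 ⇒ 0x41007 (P1/RW1/US1/PS0)
  ✓ 0x4171C  — 3 lookups
#6 VA=0x3C09210 (r,kernel):
  lvl0: tbl 0x1A, slot 0 ⇒ 0x42007 (P1/RW1/US1/PS0)
  lvl1: tbl 0x42, slot 30 ⇒ 0x43007 (P1/RW1/US1/PS0)
  lvl2: tbl 0x43, slot 9 ⇒ 0x44007 (P1/RW1/US1/PS0)
  ✓ 0x44210  — 3 lookups

Access #3 fault: NONE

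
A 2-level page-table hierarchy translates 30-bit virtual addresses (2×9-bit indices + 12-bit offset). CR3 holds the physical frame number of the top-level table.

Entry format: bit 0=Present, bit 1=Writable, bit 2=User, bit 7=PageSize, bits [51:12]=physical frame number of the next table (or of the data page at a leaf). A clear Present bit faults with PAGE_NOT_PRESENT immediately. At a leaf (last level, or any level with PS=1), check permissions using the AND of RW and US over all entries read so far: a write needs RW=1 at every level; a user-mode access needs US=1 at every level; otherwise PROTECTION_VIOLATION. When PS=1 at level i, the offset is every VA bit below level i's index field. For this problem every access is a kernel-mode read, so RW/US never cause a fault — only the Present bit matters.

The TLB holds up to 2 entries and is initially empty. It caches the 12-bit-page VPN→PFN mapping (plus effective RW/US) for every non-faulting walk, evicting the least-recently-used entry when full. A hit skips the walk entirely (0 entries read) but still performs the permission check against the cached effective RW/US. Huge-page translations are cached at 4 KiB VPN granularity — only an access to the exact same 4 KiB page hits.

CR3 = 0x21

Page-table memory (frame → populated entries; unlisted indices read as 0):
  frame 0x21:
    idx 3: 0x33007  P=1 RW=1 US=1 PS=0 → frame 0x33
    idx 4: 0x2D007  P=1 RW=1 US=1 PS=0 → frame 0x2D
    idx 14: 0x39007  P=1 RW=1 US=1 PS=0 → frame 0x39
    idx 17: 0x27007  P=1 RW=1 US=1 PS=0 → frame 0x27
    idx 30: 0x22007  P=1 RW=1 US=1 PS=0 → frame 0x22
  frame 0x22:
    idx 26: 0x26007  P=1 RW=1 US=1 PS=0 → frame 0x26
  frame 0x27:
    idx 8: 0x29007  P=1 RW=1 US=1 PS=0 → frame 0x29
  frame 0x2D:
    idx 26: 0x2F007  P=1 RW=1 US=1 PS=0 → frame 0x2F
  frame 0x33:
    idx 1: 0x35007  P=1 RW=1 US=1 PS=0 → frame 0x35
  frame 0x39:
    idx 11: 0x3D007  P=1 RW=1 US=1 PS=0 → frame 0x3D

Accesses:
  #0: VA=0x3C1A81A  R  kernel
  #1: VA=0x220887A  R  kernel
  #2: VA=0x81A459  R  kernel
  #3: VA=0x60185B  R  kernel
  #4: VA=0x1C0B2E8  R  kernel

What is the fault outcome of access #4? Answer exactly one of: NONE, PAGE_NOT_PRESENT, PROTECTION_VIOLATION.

Trace:
#0 VA=0x3C1A81A (r,kernel):
  [0] read 0x21 idx=30: raw=0x22007 flags P=1 W=1 U=1 S=0
  [1] read 0x22 idx=26: raw=0x26007 flags P=1 W=1 U=1 S=0
  ⇒ phys 0x2681A  [2 reads]
#1 VA=0x220887A (r,kernel):
  [0] read 0x21 idx=17: raw=0x27007 flags P=1 W=1 U=1 S=0
  [1] read 0x27 idx=8: raw=0x29007 flags P=1 W=1 U=1 S=0
  ⇒ phys 0x2987A  [2 reads]
#2 VA=0x81A459 (r,kernel):
  [0] read 0x21 idx=4: raw=0x2D007 flags P=1 W=1 U=1 S=0
  [1] read 0x2D idx=26: raw=0x2F007 flags P=1 W=1 U=1 S=0
  ⇒ phys 0x2F459  [2 reads]
#3 VA=0x60185B (r,kernel):
  [0] read 0x21 idx=3: raw=0x33007 flags P=1 W=1 U=1 S=0
  [1] read 0x33 idx=1: raw=0x35007 flags P=1 W=1 U=1 S=0
  ⇒ phys 0x3585B  [2 reads]
#4 VA=0x1C0B2E8 (r,kernel):
  [0] read 0x21 idx=14: raw=0x39007 flags P=1 W=1 U=1 S=0
  [1] read 0x39 idx=11: raw=0x3D007 flags P=1 W=1 U=1 S=0
  ⇒ phys 0x3D2E8  [2 reads]

Access #4 fault: NONE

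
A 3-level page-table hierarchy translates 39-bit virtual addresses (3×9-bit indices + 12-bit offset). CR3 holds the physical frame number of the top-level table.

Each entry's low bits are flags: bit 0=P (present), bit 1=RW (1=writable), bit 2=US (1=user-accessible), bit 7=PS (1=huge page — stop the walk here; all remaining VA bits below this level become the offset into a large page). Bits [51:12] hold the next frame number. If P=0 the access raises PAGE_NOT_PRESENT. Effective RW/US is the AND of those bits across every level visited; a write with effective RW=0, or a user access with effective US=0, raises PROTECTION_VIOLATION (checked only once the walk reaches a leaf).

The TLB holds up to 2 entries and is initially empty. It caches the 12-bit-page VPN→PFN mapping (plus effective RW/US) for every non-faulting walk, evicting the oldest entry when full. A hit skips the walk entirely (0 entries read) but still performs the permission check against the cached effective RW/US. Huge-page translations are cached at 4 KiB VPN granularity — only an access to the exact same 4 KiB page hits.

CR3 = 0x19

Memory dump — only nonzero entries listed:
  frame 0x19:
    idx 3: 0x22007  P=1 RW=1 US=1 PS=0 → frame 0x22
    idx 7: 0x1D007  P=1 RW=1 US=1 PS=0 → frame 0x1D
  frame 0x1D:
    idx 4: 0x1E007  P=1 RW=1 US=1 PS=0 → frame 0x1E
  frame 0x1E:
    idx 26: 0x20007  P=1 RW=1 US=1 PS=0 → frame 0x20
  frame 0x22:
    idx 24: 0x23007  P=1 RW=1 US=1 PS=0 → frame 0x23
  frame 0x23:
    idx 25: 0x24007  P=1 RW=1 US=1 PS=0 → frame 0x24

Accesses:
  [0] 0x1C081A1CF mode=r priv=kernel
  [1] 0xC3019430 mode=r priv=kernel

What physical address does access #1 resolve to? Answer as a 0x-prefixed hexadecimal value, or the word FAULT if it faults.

Per-access translation:
#0 VA=0x1C081A1CF (r,kernel):
  L0 @0x19[7] → 0x1D007  P=1,RW=1,US=1,PS=0
  L1 @0x1D[4] → 0x1E007  P=1,RW=1,US=1,PS=0
  L2 @0x1E[26] → 0x20007  P=1,RW=1,US=1,PS=0
  ✓ 0x201CF  — 3 lookups
#1 VA=0xC3019430 (r,kernel):
  L0 @0x19[3] → 0x22007  P=1,RW=1,US=1,PS=0
  L1 @0x22[24] → 0x23007  P=1,RW=1,US=1,PS=0
  L2 @0x23[25] → 0x24007  P=1,RW=1,US=1,PS=0
  ✓ 0x24430  — 3 lookups

Access #1 PA: 0x24430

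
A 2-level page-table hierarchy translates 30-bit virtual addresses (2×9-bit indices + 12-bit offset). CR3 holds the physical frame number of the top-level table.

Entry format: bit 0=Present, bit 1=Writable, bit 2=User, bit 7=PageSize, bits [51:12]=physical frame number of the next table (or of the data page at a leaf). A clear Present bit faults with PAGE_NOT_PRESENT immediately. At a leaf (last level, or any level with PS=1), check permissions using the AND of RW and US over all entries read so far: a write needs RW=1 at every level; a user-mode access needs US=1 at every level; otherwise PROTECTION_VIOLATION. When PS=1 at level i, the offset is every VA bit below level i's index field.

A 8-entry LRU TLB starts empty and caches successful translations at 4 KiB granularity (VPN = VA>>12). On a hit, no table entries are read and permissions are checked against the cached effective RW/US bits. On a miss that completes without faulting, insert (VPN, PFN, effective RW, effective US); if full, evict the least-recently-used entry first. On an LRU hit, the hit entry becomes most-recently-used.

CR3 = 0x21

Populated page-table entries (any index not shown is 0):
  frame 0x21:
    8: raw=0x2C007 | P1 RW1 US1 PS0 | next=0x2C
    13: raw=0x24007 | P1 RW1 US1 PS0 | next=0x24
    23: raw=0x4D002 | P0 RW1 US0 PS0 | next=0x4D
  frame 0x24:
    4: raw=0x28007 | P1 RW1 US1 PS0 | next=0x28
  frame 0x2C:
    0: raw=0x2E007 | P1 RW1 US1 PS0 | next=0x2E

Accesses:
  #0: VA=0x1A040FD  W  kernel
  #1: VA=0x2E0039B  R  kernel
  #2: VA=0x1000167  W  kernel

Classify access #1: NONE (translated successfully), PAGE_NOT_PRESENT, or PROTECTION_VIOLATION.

Walk each access:
#0 VA=0x1A040FD (w,kernel):
  L0: frame=0x21 idx=13 entry=0x24007 [P=1 RW=1 US=1 PS=0]
  L1: frame=0x24 idx=4 entry=0x28007 [P=1 RW=1 US=1 PS=0]
  ✓ 0x280FD  — 2 lookups
#1 VA=0x2E0039B (r,kernel):
  L0: frame=0x21 idx=23 entry=0x4D002 [P=0 RW=1 US=0 PS=0]
  → PAGE_NOT_PRESENT  (1 entries read)
#2 VA=0x1000167 (w,kernel):
  L0: frame=0x21 idx=8 entry=0x2C007 [P=1 RW=1 US=1 PS=0]
  L1: frame=0x2C idx=0 entry=0x2E007 [P=1 RW=1 US=1 PS=0]
  ✓ 0x2E167  — 2 lookups

Access #1 fault: PAGE_NOT_PRESENT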